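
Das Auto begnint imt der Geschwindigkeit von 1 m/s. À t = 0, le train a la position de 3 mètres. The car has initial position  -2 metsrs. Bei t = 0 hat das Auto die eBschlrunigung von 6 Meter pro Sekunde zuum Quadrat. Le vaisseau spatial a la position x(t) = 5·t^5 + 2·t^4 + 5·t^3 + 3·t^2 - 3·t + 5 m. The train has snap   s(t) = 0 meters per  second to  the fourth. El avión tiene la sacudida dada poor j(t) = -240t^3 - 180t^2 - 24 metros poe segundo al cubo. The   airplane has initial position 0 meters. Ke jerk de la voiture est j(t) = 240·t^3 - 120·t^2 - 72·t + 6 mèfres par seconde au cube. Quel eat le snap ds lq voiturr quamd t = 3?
Pour résoudre ceci, nous devons prendre 1 dérivée de notre équation du jerk j(t) = 240·t^3 - 120·t^2 - 72·t + 6. La dérivée du jerk donne le snap: s(t) = 720·t^2 - 240·t - 72. Nous avons le snap s(t) = 720·t^2 - 240·t - 72. En substituant t = 3: s(3) = 5688.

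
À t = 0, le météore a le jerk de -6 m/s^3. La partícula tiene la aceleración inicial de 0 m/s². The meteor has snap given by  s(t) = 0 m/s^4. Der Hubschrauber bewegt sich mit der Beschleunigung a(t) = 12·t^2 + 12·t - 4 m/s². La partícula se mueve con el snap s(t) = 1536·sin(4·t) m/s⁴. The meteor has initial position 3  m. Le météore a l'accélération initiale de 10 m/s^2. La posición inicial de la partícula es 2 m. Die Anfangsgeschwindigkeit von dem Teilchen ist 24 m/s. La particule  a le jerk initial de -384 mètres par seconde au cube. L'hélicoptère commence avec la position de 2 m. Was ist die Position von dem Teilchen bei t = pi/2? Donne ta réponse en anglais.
To find the answer, we compute 4 antiderivatives of s(t) = 1536·sin(4·t). Taking ∫s(t)dt and applying j(0) = -384, we find j(t) = -384·cos(4·t). Taking ∫j(t)dt and applying a(0) = 0, we find a(t) = -96·sin(4·t). Integrating acceleration and using the initial condition v(0) = 24, we get v(t) = 24·cos(4·t). Finding the integral of v(t) and using x(0) = 2: x(t) = 6·sin(4·t) + 2. We have position x(t) = 6·sin(4·t) + 2. Substituting t = pi/2: x(pi/2) = 2.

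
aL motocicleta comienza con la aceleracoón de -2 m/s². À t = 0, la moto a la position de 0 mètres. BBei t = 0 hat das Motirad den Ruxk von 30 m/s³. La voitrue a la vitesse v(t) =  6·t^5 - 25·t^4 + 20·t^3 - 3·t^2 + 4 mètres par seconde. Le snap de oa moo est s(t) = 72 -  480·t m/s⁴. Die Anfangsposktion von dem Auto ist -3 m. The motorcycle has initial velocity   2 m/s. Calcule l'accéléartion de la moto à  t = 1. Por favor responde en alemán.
Ausgehend von dem Snap s(t) = 72 - 480·t, nehmen wir 2 Stammfunktionen. Das Integral von dem Snap ist der Ruck. Mit j(0) = 30 erhalten wir j(t) = -240·t^2 + 72·t + 30. Das Integral von dem Ruck, mit a(0) = -2, ergibt die Beschleunigung: a(t) = -80·t^3 + 36·t^2 + 30·t - 2. Wir haben die Beschleunigung a(t) = -80·t^3 + 36·t^2 + 30·t - 2. Durch Einsetzen von t = 1: a(1) = -16.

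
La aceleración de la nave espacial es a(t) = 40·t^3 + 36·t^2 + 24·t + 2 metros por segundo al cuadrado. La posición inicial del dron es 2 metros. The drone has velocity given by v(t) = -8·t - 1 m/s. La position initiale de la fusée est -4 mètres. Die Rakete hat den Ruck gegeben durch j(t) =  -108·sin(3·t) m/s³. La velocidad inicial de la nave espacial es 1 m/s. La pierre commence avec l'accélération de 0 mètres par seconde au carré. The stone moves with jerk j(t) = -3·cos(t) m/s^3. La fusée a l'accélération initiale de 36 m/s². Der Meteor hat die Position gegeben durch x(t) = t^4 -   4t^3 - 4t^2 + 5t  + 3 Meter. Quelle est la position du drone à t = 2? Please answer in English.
Starting from velocity v(t) = -8·t - 1, we take 1 integral. The integral of velocity, with x(0) = 2, gives position: x(t) = -4·t^2 - t + 2. From the given position equation x(t) = -4·t^2 - t + 2, we substitute t = 2 to get x = -16.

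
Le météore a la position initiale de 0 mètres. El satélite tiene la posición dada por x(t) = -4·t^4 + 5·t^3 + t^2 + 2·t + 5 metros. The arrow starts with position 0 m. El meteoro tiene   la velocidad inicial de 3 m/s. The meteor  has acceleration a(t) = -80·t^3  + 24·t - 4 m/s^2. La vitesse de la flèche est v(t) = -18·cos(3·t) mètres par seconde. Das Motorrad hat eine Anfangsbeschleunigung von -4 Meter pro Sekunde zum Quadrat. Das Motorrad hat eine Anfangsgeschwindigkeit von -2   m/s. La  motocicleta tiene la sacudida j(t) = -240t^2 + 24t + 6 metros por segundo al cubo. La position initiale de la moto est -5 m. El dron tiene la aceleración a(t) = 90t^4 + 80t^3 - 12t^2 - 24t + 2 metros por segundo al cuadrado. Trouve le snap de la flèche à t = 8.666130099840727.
Nous devons dériver notre équation de la vitesse v(t) = -18·cos(3·t) 3 fois. En prenant d/dt de v(t), nous trouvons a(t) = 54·sin(3·t). En dérivant l'accélération, nous obtenons le jerk: j(t) = 162·cos(3·t). En dérivant le jerk, nous obtenons le snap: s(t) = -486·sin(3·t). Nous avons le snap s(t) = -486·sin(3·t). En substituant t = 8.666130099840727: s(8.666130099840727) = -370.096832687564.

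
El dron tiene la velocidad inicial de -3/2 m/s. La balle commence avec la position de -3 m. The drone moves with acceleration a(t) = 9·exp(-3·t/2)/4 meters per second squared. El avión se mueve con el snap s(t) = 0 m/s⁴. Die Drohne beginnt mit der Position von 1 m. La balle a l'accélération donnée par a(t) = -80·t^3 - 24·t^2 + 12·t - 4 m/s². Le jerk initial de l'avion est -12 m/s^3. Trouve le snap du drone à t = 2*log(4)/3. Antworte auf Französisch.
Nous devons dériver notre équation de l'accélération a(t) = 9·exp(-3·t/2)/4 2 fois. La dérivée de l'accélération donne le jerk: j(t) = -27·exp(-3·t/2)/8. En dérivant le jerk, nous obtenons le snap: s(t) = 81·exp(-3·t/2)/16. En utilisant s(t) = 81·exp(-3·t/2)/16 et en substituant t = 2*log(4)/3, nous trouvons s = 81/64.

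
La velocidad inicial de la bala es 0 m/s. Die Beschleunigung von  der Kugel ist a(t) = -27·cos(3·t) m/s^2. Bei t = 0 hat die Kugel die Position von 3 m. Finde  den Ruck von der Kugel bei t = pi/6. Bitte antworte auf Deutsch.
Wir müssen unsere Gleichung für die Beschleunigung a(t) = -27·cos(3·t) 1-mal ableiten. Mit d/dt von a(t) finden wir j(t) = 81·sin(3·t). Aus der Gleichung für den Ruck j(t) = 81·sin(3·t), setzen wir t = pi/6 ein und erhalten j = 81.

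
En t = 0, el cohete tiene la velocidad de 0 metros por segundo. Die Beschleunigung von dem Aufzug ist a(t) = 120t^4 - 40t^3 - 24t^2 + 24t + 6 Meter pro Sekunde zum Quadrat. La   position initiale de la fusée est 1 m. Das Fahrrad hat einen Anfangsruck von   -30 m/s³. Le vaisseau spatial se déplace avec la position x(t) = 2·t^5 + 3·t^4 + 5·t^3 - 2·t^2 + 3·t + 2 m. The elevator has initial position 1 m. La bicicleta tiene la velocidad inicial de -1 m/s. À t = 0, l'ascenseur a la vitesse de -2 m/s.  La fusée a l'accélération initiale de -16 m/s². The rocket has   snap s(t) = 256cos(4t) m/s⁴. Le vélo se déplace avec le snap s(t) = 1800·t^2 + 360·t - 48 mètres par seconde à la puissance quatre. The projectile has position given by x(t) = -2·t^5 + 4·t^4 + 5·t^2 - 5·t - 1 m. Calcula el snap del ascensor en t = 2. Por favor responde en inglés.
Starting from acceleration a(t) = 120·t^4 - 40·t^3 - 24·t^2 + 24·t + 6, we take 2 derivatives. Taking d/dt of a(t), we find j(t) = 480·t^3 - 120·t^2 - 48·t + 24. The derivative of jerk gives snap: s(t) = 1440·t^2 - 240·t - 48. From the given snap equation s(t) = 1440·t^2 - 240·t - 48, we substitute t = 2 to get s = 5232.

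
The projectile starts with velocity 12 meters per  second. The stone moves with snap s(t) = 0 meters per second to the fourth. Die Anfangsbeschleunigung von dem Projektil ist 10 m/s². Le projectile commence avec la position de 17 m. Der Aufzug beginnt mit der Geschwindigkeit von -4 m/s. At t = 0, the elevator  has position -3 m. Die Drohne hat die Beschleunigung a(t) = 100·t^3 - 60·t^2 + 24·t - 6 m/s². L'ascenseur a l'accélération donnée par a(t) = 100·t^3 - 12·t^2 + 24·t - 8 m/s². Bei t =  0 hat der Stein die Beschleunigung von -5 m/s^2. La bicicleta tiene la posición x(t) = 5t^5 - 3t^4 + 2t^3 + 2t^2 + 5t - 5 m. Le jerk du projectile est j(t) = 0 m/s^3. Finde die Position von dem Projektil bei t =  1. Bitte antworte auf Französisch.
Nous devons intégrer notre équation du jerk j(t) = 0 3 fois. En intégrant le jerk et en utilisant la condition initiale a(0) = 10, nous obtenons a(t) = 10. En prenant ∫a(t)dt et en appliquant v(0) = 12, nous trouvons v(t) = 10·t + 12. En intégrant la vitesse et en utilisant la condition initiale x(0) = 17, nous obtenons x(t) = 5·t^2 + 12·t + 17. Nous avons la position x(t) = 5·t^2 + 12·t + 17. En substituant t = 1: x(1) = 34.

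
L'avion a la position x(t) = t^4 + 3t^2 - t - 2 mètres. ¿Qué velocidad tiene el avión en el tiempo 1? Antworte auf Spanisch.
Debemos derivar nuestra ecuación de la posición x(t) = t^4 + 3·t^2 - t - 2 1 vez. La derivada de la posición da la velocidad: v(t) = 4·t^3 + 6·t - 1. Usando v(t) = 4·t^3 + 6·t - 1 y sustituyendo t = 1, encontramos v = 9.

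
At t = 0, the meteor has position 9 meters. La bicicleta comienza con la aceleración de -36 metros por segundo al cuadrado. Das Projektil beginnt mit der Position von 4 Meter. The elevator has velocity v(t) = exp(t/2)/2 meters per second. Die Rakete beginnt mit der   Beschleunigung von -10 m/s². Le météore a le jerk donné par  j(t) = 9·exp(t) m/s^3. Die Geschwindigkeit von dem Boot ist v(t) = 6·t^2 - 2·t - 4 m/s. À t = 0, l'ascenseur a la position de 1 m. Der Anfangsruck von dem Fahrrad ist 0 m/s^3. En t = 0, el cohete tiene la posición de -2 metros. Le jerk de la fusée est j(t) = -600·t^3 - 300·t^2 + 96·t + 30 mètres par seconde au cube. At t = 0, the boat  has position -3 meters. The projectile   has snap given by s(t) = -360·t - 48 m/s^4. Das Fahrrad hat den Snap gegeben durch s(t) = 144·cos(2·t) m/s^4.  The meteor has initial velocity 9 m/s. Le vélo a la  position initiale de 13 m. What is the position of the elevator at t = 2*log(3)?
We must find the antiderivative of our velocity equation v(t) = exp(t/2)/2 1 time. Taking ∫v(t)dt and applying x(0) = 1, we find x(t) = exp(t/2). We have position x(t) = exp(t/2). Substituting t = 2*log(3): x(2*log(3)) = 3.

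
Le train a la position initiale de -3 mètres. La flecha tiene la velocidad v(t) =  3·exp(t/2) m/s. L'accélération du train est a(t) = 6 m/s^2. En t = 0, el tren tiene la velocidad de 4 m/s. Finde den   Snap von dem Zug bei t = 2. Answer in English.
To solve this, we need to take 2 derivatives of our acceleration equation a(t) = 6. Taking d/dt of a(t), we find j(t) = 0. Taking d/dt of j(t), we find s(t) = 0. We have snap s(t) = 0. Substituting t = 2: s(2) = 0.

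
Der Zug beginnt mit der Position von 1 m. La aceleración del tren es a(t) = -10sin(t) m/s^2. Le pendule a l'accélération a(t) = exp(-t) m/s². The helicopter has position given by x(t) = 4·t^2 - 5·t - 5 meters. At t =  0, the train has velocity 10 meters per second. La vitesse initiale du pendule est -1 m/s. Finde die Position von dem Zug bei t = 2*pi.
Um dies zu lösen, müssen wir 2 Stammfunktionen unserer Gleichung für die Beschleunigung a(t) = -10·sin(t) finden. Die Stammfunktion von der Beschleunigung, mit v(0) = 10, ergibt die Geschwindigkeit: v(t) = 10·cos(t). Das Integral von der Geschwindigkeit, mit x(0) = 1, ergibt die Position: x(t) = 10·sin(t) + 1. Wir haben die Position x(t) = 10·sin(t) + 1. Durch Einsetzen von t = 2*pi: x(2*pi) = 1.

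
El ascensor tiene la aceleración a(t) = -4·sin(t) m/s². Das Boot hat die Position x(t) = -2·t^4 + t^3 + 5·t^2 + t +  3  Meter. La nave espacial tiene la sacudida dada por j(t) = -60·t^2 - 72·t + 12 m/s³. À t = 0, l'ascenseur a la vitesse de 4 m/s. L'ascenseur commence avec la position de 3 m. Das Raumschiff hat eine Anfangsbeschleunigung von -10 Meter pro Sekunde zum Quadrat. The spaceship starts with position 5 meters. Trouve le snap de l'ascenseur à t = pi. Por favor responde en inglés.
To solve this, we need to take 2 derivatives of our acceleration equation a(t) = -4·sin(t). Taking d/dt of a(t), we find j(t) = -4·cos(t). Differentiating jerk, we get snap: s(t) = 4·sin(t). We have snap s(t) = 4·sin(t). Substituting t = pi: s(pi) = 0.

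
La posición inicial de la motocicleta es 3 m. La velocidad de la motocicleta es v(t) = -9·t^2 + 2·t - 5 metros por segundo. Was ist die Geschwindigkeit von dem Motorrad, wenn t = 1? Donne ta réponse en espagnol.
Usando v(t) = -9·t^2 + 2·t - 5 y sustituyendo t = 1, encontramos v = -12.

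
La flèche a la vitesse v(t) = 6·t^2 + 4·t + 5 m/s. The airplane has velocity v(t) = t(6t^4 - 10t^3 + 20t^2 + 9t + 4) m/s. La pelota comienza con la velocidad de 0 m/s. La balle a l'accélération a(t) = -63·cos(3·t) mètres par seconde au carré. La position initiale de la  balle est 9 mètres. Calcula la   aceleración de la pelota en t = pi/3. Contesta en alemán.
Wir haben die Beschleunigung a(t) = -63·cos(3·t). Durch Einsetzen von t = pi/3: a(pi/3) = 63.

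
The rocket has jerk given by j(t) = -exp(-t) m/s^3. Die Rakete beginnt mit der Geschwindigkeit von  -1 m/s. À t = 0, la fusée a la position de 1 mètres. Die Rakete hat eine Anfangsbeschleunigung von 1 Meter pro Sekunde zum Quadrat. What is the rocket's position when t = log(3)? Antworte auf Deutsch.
Wir müssen die Stammfunktion unserer Gleichung für den Ruck j(t) = -exp(-t) 3-mal finden. Das Integral von dem Ruck ist die Beschleunigung. Mit a(0) = 1 erhalten wir a(t) = exp(-t). Das Integral von der Beschleunigung, mit v(0) = -1, ergibt die Geschwindigkeit: v(t) = -exp(-t). Das Integral von der Geschwindigkeit ist die Position. Mit x(0) = 1 erhalten wir x(t) = exp(-t). Wir haben die Position x(t) = exp(-t). Durch Einsetzen von t = log(3): x(log(3)) = 1/3.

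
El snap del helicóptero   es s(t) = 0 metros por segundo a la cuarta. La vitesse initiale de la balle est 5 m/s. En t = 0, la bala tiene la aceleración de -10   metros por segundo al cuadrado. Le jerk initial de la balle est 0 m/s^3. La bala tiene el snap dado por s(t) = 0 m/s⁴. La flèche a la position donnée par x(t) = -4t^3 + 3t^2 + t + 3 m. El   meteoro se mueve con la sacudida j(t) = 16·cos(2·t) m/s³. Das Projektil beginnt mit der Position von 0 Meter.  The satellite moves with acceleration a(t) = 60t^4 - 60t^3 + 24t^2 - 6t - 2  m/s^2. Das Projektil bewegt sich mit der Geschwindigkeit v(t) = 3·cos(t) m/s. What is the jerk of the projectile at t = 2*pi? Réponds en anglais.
To solve this, we need to take 2 derivatives of our velocity equation v(t) = 3·cos(t). Taking d/dt of v(t), we find a(t) = -3·sin(t). The derivative of acceleration gives jerk: j(t) = -3·cos(t). Using j(t) = -3·cos(t) and substituting t = 2*pi, we find j = -3.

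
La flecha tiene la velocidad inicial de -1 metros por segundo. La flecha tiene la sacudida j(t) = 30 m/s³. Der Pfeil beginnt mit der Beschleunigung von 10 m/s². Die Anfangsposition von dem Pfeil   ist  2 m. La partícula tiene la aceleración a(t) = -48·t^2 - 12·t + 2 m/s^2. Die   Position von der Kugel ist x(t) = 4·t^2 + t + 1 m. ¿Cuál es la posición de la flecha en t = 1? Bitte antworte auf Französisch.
En partant du jerk j(t) = 30, nous prenons 3 intégrales. En prenant ∫j(t)dt et en appliquant a(0) = 10, nous trouvons a(t) = 30·t + 10. La primitive de l'accélération, avec v(0) = -1, donne la vitesse: v(t) = 15·t^2 + 10·t - 1. En prenant ∫v(t)dt et en appliquant x(0) = 2, nous trouvons x(t) = 5·t^3 + 5·t^2 - t + 2. De l'équation de la position x(t) = 5·t^3 + 5·t^2 - t + 2, nous substituons t = 1 pour obtenir x = 11.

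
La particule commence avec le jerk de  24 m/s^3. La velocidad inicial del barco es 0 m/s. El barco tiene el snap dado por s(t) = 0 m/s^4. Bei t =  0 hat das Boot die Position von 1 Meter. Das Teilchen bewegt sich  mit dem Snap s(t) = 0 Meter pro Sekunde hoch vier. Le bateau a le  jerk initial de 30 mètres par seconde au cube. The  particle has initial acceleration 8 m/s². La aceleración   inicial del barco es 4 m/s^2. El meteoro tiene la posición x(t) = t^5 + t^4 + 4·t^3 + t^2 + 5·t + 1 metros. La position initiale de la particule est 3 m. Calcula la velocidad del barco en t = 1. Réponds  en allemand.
Wir müssen die Stammfunktion unserer Gleichung für den Snap s(t) = 0 3-mal finden. Mit ∫s(t)dt und Anwendung von j(0) = 30, finden wir j(t) = 30. Die Stammfunktion von dem Ruck ist die Beschleunigung. Mit a(0) = 4 erhalten wir a(t) = 30·t + 4. Das Integral von der Beschleunigung ist die Geschwindigkeit. Mit v(0) = 0 erhalten wir v(t) = t·(15·t + 4). Mit v(t) = t·(15·t + 4) und Einsetzen von t = 1, finden wir v = 19.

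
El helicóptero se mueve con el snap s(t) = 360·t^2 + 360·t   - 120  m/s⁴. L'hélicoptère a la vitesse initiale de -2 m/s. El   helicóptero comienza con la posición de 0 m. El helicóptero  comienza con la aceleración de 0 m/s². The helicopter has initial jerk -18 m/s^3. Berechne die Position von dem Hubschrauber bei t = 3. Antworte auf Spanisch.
Partiendo del snap s(t) = 360·t^2 + 360·t - 120, tomamos 4 integrales. La integral del snap, con j(0) = -18, da la sacudida: j(t) = 120·t^3 + 180·t^2 - 120·t - 18. La antiderivada de la sacudida es la aceleración. Usando a(0) = 0, obtenemos a(t) = 6·t·(5·t^3 + 10·t^2 - 10·t - 3). Tomando ∫a(t)dt y aplicando v(0) = -2, encontramos v(t) = 6·t^5 + 15·t^4 - 20·t^3 - 9·t^2 - 2. Integrando la velocidad y usando la condición inicial x(0) = 0, obtenemos x(t) = t^6 + 3·t^5 - 5·t^4 - 3·t^3 - 2·t. Tenemos la posición x(t) = t^6 + 3·t^5 - 5·t^4 - 3·t^3 - 2·t. Sustituyendo t = 3: x(3) = 966.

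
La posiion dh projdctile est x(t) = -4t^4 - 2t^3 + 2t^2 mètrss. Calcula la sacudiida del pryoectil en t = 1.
Para resolver esto, necesitamos tomar 3 derivadas de nuestra ecuación de la posición x(t) = -4·t^4 - 2·t^3 + 2·t^2. Derivando la posición, obtenemos la velocidad: v(t) = -16·t^3 - 6·t^2 + 4·t. Tomando d/dt de v(t), encontramos a(t) = -48·t^2 - 12·t + 4. La derivada de la aceleración da la sacudida: j(t) = -96·t - 12. Usando j(t) = -96·t - 12 y sustituyendo t = 1, encontramos j = -108.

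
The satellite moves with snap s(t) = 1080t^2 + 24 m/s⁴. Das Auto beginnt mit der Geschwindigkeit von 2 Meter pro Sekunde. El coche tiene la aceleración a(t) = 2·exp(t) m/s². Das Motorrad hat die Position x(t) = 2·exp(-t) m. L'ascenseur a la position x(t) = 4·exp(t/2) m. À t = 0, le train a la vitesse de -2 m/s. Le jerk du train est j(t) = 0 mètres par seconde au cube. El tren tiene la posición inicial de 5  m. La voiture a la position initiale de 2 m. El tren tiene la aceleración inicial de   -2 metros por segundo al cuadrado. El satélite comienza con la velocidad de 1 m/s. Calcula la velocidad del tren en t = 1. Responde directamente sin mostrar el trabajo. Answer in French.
La vitesse à t = 1 est v = -4.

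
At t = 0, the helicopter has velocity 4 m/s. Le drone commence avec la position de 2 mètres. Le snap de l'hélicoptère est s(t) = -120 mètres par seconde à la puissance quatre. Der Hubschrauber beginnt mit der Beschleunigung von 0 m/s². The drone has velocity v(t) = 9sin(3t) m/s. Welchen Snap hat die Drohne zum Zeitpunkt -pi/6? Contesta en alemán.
Um dies zu lösen, müssen wir 3 Ableitungen unserer Gleichung für die Geschwindigkeit v(t) = 9·sin(3·t) nehmen. Die Ableitung von der Geschwindigkeit ergibt die Beschleunigung: a(t) = 27·cos(3·t). Die Ableitung von der Beschleunigung ergibt den Ruck: j(t) = -81·sin(3·t). Durch Ableiten von dem Ruck erhalten wir den Snap: s(t) = -243·cos(3·t). Wir haben den Snap s(t) = -243·cos(3·t). Durch Einsetzen von t = -pi/6: s(-pi/6) = 0.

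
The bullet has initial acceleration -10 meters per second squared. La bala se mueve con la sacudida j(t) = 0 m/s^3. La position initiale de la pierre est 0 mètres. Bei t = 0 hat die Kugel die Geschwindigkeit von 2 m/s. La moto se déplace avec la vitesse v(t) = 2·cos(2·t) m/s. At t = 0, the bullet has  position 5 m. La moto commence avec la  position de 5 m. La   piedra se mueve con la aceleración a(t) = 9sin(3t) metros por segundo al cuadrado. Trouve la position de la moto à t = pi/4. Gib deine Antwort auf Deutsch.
Um dies zu lösen, müssen wir 1 Integral unserer Gleichung für die Geschwindigkeit v(t) = 2·cos(2·t) finden. Die Stammfunktion von der Geschwindigkeit ist die Position. Mit x(0) = 5 erhalten wir x(t) = sin(2·t) + 5. Aus der Gleichung für die Position x(t) = sin(2·t) + 5, setzen wir t = pi/4 ein und erhalten x = 6.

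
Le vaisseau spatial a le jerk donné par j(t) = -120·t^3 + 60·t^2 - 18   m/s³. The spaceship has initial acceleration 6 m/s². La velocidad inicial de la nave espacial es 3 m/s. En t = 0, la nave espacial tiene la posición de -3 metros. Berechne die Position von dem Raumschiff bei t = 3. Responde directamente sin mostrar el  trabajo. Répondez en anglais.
The answer is -534.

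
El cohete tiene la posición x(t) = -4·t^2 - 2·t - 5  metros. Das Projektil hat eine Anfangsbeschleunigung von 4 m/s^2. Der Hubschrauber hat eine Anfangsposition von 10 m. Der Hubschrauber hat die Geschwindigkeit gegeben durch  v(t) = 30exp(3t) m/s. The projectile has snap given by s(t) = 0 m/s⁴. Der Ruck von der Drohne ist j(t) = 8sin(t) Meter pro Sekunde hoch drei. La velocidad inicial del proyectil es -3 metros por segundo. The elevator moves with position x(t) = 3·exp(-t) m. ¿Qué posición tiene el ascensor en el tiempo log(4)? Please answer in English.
From the given position equation x(t) = 3·exp(-t), we substitute t = log(4) to get x = 3/4.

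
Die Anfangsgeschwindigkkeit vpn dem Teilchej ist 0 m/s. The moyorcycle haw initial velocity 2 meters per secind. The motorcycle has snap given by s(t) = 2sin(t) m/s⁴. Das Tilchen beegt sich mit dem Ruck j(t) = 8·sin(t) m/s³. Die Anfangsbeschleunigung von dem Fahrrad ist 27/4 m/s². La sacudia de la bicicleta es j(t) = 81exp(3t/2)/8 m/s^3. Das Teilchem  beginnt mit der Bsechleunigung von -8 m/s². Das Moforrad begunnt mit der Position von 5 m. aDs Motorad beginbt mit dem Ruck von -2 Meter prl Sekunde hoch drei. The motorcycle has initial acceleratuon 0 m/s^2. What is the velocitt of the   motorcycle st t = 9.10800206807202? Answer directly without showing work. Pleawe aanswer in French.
La vitesse à t = 9.10800206807202 est v = -1.90048935817301.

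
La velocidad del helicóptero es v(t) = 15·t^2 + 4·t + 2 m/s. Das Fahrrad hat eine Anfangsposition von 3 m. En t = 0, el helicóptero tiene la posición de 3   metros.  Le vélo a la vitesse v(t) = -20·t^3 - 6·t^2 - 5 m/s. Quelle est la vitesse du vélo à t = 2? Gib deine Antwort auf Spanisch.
Usando v(t) = -20·t^3 - 6·t^2 - 5 y sustituyendo t = 2, encontramos v = -189.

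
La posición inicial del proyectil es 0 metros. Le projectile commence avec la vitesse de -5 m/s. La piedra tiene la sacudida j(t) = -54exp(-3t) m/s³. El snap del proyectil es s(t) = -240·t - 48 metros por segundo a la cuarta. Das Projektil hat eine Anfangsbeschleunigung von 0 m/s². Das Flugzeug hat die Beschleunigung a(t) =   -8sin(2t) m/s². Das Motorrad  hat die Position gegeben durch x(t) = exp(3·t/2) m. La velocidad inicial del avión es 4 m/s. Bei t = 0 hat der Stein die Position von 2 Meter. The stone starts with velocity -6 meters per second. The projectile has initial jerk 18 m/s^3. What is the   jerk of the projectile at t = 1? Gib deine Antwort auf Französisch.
En partant du snap s(t) = -240·t - 48, nous prenons 1 primitive. L'intégrale du snap, avec j(0) = 18, donne le jerk: j(t) = -120·t^2 - 48·t + 18. Nous avons le jerk j(t) = -120·t^2 - 48·t + 18. En substituant t = 1: j(1) = -150.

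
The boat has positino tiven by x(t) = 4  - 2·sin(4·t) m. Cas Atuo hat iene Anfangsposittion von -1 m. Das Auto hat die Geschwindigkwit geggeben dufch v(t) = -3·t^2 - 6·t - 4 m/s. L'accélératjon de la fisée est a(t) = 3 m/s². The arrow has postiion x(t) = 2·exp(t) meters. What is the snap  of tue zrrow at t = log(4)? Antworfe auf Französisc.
Pour résoudre ceci, nous devons prendre 4 dérivées de notre équation de la position x(t) = 2·exp(t). La dérivée de la position donne la vitesse: v(t) = 2·exp(t). En dérivant la vitesse, nous obtenons l'accélération: a(t) = 2·exp(t). La dérivée de l'accélération donne le jerk: j(t) = 2·exp(t). En dérivant le jerk, nous obtenons le snap: s(t) = 2·exp(t). En utilisant s(t) = 2·exp(t) et en substituant t = log(4), nous trouvons s = 8.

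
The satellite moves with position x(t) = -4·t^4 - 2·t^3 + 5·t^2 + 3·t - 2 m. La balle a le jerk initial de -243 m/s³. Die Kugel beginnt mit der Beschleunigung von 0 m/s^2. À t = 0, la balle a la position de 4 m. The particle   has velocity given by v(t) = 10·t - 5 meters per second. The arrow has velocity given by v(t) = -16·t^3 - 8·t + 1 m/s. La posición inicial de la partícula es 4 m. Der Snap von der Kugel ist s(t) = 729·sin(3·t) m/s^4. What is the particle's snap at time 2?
To solve this, we need to take 3 derivatives of our velocity equation v(t) = 10·t - 5. Taking d/dt of v(t), we find a(t) = 10. The derivative of acceleration gives jerk: j(t) = 0. Differentiating jerk, we get snap: s(t) = 0. From the given snap equation s(t) = 0, we substitute t = 2 to get s = 0.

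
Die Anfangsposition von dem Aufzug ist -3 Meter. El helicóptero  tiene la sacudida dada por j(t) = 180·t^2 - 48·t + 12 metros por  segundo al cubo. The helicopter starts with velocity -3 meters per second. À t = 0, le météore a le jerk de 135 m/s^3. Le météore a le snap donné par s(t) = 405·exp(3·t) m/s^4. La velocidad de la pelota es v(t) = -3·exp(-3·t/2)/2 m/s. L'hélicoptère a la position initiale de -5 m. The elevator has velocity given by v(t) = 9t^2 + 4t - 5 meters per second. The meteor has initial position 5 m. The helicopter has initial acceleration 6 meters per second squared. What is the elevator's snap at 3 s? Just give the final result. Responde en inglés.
The snap at t = 3 is s = 0.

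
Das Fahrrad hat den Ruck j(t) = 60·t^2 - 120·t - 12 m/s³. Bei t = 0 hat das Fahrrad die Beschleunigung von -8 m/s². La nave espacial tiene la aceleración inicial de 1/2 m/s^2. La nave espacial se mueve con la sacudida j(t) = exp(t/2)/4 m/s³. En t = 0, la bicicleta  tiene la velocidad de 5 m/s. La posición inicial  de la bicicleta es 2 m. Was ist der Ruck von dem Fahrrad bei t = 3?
Mit j(t) = 60·t^2 - 120·t - 12 und Einsetzen von t = 3, finden wir j = 168.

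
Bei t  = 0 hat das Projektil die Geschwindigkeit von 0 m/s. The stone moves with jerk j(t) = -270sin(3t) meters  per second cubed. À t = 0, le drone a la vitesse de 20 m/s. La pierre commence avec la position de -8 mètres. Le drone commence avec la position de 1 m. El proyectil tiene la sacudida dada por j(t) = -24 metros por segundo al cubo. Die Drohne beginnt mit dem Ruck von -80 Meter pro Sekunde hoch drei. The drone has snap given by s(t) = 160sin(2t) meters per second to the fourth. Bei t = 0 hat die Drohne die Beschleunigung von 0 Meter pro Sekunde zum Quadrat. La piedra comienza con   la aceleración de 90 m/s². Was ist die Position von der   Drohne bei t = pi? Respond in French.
En partant du snap s(t) = 160·sin(2·t), nous prenons 4 intégrales. En prenant ∫s(t)dt et en appliquant j(0) = -80, nous trouvons j(t) = -80·cos(2·t). L'intégrale du jerk, avec a(0) = 0, donne l'accélération: a(t) = -40·sin(2·t). La primitive de l'accélération est la vitesse. En utilisant v(0) = 20, nous obtenons v(t) = 20·cos(2·t). En intégrant la vitesse et en utilisant la condition initiale x(0) = 1, nous obtenons x(t) = 10·sin(2·t) + 1. Nous avons la position x(t) = 10·sin(2·t) + 1. En substituant t = pi: x(pi) = 1.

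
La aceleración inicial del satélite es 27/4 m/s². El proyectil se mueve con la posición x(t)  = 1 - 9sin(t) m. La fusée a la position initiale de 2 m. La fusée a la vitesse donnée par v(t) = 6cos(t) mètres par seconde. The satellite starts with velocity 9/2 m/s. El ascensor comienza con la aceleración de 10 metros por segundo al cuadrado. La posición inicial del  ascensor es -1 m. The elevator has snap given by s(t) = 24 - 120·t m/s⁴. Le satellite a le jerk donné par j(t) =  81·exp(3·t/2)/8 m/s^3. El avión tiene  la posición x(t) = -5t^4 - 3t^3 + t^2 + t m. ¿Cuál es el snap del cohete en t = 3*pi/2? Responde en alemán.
Wir müssen unsere Gleichung für die Geschwindigkeit v(t) = 6·cos(t) 3-mal ableiten. Durch Ableiten von der Geschwindigkeit erhalten wir die Beschleunigung: a(t) = -6·sin(t). Mit d/dt von a(t) finden wir j(t) = -6·cos(t). Mit d/dt von j(t) finden wir s(t) = 6·sin(t). Mit s(t) = 6·sin(t) und Einsetzen von t = 3*pi/2, finden wir s = -6.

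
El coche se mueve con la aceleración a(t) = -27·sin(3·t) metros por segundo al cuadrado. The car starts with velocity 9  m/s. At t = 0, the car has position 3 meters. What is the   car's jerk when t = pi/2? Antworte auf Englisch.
Starting from acceleration a(t) = -27·sin(3·t), we take 1 derivative. Taking d/dt of a(t), we find j(t) = -81·cos(3·t). From the given jerk equation j(t) = -81·cos(3·t), we substitute t = pi/2 to get j = 0.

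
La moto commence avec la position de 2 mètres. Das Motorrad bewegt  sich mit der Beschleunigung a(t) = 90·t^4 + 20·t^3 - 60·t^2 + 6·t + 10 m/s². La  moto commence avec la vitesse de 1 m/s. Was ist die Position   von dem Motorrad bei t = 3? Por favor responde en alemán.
Wir müssen unsere Gleichung für die Beschleunigung a(t) = 90·t^4 + 20·t^3 - 60·t^2 + 6·t + 10 2-mal integrieren. Durch Integration von der Beschleunigung und Verwendung der Anfangsbedingung v(0) = 1, erhalten wir v(t) = 18·t^5 + 5·t^4 - 20·t^3 + 3·t^2 + 10·t + 1. Durch Integration von der Geschwindigkeit und Verwendung der Anfangsbedingung x(0) = 2, erhalten wir x(t) = 3·t^6 + t^5 - 5·t^4 + t^3 + 5·t^2 + t + 2. Mit x(t) = 3·t^6 + t^5 - 5·t^4 + t^3 + 5·t^2 + t + 2 und Einsetzen von t = 3, finden wir x = 2102.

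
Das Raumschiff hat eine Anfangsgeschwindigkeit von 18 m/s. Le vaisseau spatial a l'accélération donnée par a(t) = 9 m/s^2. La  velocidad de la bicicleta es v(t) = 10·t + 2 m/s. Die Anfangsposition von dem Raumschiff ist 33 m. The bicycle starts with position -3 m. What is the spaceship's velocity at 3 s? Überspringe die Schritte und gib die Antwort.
At t = 3, v = 45.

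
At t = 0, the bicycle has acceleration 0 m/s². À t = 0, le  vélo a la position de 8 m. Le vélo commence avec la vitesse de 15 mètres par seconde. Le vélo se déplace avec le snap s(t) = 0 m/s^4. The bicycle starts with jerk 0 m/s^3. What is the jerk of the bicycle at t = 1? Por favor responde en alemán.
Ausgehend von dem Snap s(t) = 0, nehmen wir 1 Integral. Das Integral von dem Snap ist der Ruck. Mit j(0) = 0 erhalten wir j(t) = 0. Aus der Gleichung für den Ruck j(t) = 0, setzen wir t = 1 ein und erhalten j = 0.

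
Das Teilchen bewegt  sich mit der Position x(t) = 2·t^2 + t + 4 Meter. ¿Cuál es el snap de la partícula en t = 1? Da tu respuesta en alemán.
Ausgehend von der Position x(t) = 2·t^2 + t + 4, nehmen wir 4 Ableitungen. Die Ableitung von der Position ergibt die Geschwindigkeit: v(t) = 4·t + 1. Mit d/dt von v(t) finden wir a(t) = 4. Mit d/dt von a(t) finden wir j(t) = 0. Durch Ableiten von dem Ruck erhalten wir den Snap: s(t) = 0. Wir haben den Snap s(t) = 0. Durch Einsetzen von t = 1: s(1) = 0.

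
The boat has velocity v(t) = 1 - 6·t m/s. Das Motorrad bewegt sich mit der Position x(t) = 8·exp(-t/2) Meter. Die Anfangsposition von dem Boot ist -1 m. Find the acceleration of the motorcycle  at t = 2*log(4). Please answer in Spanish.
Para resolver esto, necesitamos tomar 2 derivadas de nuestra ecuación de la posición x(t) = 8·exp(-t/2). Derivando la posición, obtenemos la velocidad: v(t) = -4·exp(-t/2). Derivando la velocidad, obtenemos la aceleración: a(t) = 2·exp(-t/2). Usando a(t) = 2·exp(-t/2) y sustituyendo t = 2*log(4), encontramos a = 1/2.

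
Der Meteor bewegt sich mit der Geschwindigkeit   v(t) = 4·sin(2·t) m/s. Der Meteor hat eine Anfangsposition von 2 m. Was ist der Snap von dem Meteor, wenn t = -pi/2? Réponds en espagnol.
Debemos derivar nuestra ecuación de la velocidad v(t) = 4·sin(2·t) 3 veces. Derivando la velocidad, obtenemos la aceleración: a(t) = 8·cos(2·t). Tomando d/dt de a(t), encontramos j(t) = -16·sin(2·t). Derivando la sacudida, obtenemos el snap: s(t) = -32·cos(2·t). De la ecuación del snap s(t) = -32·cos(2·t), sustituimos t = -pi/2 para obtener s = 32.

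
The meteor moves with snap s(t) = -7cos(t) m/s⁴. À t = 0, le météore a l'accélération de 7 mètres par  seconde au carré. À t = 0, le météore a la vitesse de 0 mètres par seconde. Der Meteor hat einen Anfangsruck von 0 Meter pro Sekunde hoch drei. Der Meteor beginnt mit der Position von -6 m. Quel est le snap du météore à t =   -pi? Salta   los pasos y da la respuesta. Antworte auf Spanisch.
En t = -pi, s = 7.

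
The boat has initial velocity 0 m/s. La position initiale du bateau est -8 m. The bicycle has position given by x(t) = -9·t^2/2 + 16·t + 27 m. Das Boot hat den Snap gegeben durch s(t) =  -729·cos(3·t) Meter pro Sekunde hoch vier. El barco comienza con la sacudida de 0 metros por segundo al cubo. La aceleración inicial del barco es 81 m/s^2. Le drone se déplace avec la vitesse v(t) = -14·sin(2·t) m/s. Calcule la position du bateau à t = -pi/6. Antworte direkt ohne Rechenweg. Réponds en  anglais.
The position at t = -pi/6 is x = 1.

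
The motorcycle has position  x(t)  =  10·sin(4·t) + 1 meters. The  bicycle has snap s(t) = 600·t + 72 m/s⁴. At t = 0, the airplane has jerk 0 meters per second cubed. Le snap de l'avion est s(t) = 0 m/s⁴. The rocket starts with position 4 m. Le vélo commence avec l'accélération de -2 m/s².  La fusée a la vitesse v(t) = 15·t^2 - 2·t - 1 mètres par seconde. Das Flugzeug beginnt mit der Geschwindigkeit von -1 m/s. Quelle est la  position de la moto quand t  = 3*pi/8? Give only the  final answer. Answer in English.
x(3*pi/8) = -9.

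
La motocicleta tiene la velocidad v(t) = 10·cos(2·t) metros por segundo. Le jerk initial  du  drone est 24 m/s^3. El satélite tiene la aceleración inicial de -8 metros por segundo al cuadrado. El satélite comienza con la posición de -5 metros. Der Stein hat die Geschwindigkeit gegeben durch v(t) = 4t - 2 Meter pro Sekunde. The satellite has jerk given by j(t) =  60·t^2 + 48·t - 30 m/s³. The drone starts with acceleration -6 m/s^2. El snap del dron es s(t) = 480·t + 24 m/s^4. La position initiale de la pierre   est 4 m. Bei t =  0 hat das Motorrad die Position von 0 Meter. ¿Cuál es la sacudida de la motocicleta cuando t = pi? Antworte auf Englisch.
Starting from velocity v(t) = 10·cos(2·t), we take 2 derivatives. Differentiating velocity, we get acceleration: a(t) = -20·sin(2·t). Differentiating acceleration, we get jerk: j(t) = -40·cos(2·t). From the given jerk equation j(t) = -40·cos(2·t), we substitute t = pi to get j = -40.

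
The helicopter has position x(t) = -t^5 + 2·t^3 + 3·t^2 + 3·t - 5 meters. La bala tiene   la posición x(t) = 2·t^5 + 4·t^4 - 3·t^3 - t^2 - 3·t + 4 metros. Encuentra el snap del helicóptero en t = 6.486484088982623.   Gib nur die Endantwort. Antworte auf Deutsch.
Bei t = 6.486484088982623, s = -778.378090677915.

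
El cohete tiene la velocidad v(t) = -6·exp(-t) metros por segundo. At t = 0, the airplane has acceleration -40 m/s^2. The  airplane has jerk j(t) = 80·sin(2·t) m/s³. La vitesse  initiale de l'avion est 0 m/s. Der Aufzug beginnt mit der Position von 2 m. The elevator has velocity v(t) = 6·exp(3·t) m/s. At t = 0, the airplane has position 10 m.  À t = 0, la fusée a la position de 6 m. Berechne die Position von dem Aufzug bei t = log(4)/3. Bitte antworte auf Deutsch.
Wir müssen das Integral unserer Gleichung für die Geschwindigkeit v(t) = 6·exp(3·t) 1-mal finden. Die Stammfunktion von der Geschwindigkeit ist die Position. Mit x(0) = 2 erhalten wir x(t) = 2·exp(3·t). Mit x(t) = 2·exp(3·t) und Einsetzen von t = log(4)/3, finden wir x = 8.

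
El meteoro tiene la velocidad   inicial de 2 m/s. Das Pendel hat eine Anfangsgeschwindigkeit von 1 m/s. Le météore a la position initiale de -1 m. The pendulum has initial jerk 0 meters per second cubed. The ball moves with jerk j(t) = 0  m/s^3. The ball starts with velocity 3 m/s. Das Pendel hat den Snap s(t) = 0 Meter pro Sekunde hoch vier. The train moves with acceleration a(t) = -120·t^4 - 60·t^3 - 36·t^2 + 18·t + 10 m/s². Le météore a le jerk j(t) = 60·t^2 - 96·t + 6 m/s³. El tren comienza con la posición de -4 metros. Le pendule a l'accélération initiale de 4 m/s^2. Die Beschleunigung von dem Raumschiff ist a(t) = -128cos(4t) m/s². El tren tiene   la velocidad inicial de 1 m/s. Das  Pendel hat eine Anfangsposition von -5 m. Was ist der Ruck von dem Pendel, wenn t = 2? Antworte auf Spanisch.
Necesitamos integrar nuestra ecuación del snap s(t) = 0 1 vez. Integrando el snap y usando la condición inicial j(0) = 0, obtenemos j(t) = 0. Usando j(t) = 0 y sustituyendo t = 2, encontramos j = 0.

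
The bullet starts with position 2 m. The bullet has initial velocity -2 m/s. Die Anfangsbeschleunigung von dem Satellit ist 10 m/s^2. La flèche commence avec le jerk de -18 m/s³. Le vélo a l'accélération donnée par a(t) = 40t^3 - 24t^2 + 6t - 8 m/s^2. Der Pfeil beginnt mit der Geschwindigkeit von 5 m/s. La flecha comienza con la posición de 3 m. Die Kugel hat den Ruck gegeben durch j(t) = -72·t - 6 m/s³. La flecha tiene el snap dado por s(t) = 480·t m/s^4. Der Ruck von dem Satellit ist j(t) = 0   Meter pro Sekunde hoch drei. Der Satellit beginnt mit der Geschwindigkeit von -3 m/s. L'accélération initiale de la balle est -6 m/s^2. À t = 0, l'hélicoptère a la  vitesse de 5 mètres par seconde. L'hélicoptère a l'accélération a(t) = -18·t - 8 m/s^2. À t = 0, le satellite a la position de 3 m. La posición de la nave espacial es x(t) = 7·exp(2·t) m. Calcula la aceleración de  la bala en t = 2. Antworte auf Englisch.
To solve this, we need to take 1 integral of our jerk equation j(t) = -72·t - 6. Taking ∫j(t)dt and applying a(0) = -6, we find a(t) = -36·t^2 - 6·t - 6. Using a(t) = -36·t^2 - 6·t - 6 and substituting t = 2, we find a = -162.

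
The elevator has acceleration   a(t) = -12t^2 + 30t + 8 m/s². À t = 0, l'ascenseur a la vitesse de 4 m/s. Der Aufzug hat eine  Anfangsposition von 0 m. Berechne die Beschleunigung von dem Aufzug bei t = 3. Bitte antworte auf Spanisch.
Usando a(t) = -12·t^2 + 30·t + 8 y sustituyendo t = 3, encontramos a = -10.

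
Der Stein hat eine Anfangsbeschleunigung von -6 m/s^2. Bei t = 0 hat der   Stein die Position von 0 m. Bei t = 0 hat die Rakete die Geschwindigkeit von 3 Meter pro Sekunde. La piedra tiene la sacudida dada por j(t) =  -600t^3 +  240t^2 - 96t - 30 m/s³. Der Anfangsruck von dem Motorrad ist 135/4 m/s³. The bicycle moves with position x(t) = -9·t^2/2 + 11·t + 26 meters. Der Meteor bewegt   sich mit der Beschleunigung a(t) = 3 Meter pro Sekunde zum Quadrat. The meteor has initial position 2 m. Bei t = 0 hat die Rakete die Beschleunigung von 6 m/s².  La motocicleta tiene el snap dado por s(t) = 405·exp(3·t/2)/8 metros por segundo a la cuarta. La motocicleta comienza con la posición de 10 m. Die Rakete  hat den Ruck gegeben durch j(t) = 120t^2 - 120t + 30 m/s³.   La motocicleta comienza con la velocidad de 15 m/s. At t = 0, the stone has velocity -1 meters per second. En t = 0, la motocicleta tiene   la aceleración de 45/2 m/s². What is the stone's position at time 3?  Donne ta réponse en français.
En partant du jerk j(t) = -600·t^3 + 240·t^2 - 96·t - 30, nous prenons 3 primitives. L'intégrale du jerk, avec a(0) = -6, donne l'accélération: a(t) = -150·t^4 + 80·t^3 - 48·t^2 - 30·t - 6. La primitive de l'accélération est la vitesse. En utilisant v(0) = -1, nous obtenons v(t) = -30·t^5 + 20·t^4 - 16·t^3 - 15·t^2 - 6·t - 1. En prenant ∫v(t)dt et en appliquant x(0) = 0, nous trouvons x(t) = -5·t^6 + 4·t^5 - 4·t^4 - 5·t^3 - 3·t^2 - t. De l'équation de la position x(t) = -5·t^6 + 4·t^5 - 4·t^4 - 5·t^3 - 3·t^2 - t, nous substituons t = 3 pour obtenir x = -3162.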